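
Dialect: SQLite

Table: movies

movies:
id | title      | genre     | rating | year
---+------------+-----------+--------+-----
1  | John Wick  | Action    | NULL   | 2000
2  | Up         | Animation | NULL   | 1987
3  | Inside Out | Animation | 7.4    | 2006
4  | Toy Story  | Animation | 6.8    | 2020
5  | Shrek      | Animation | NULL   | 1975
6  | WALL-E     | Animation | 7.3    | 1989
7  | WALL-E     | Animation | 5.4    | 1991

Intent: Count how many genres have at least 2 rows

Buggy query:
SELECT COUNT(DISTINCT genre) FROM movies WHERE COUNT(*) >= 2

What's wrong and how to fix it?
Bug: COUNT(*) cannot appear in WHERE; the per-group count doesn't exist yet

Fix: Use a subquery that GROUPs and filters with HAVING, then count its rows

Corrected query:
SELECT COUNT(*) FROM (SELECT genre FROM movies GROUP BY genre HAVING COUNT(*) >= 2)

Result:
COUNT(*)
--------
1       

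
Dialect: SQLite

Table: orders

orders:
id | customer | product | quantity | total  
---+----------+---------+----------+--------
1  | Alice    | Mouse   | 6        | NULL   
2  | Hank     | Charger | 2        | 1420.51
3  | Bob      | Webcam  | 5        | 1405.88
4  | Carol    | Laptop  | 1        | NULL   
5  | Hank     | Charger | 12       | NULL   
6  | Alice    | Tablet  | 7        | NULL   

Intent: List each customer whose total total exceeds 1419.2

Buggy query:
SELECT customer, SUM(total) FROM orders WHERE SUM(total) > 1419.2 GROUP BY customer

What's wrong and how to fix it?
Bug: WHERE runs before GROUP BY, so aggregates aren't available there

Fix: Move the aggregate condition to a HAVING clause

Corrected query:
SELECT customer, SUM(total) FROM orders GROUP BY customer HAVING SUM(total) > 1419.2

Result:
customer | SUM(total)
---------+-----------
Hank     | 1420.51   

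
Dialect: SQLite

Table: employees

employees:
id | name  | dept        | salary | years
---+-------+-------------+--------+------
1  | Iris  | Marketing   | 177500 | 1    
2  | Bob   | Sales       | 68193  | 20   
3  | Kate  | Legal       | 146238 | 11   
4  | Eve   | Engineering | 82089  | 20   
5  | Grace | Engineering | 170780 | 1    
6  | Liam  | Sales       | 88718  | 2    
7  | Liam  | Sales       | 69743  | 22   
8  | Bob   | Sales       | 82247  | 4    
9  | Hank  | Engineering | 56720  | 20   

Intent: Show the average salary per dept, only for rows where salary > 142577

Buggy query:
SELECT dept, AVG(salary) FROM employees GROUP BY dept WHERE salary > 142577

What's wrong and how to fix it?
Bug: Row-level WHERE must come before GROUP BY in the clause order

Fix: Move the WHERE clause before GROUP BY

Corrected query:
SELECT dept, AVG(salary) FROM employees WHERE salary > 142577 GROUP BY dept

Result:
dept        | AVG(salary)
------------+------------
Engineering | 170780     
Legal       | 146238     
Marketing   | 177500     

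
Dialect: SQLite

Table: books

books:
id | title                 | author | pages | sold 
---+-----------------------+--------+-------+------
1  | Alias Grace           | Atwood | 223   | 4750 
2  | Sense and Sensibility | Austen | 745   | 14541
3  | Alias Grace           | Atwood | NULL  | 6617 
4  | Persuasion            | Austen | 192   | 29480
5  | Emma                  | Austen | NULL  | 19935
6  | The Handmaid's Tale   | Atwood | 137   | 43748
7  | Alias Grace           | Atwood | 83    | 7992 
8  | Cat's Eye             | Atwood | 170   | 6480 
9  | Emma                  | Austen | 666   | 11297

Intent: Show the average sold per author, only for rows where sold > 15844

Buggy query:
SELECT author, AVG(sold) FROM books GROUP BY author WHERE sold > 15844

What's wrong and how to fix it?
Bug: Row-level WHERE must come before GROUP BY in the clause order

Fix: Place WHERE between FROM and GROUP BY

Corrected query:
SELECT author, AVG(sold) FROM books WHERE sold > 15844 GROUP BY author

Result:
author | AVG(sold)
-------+----------
Atwood | 43748    
Austen | 24707.5  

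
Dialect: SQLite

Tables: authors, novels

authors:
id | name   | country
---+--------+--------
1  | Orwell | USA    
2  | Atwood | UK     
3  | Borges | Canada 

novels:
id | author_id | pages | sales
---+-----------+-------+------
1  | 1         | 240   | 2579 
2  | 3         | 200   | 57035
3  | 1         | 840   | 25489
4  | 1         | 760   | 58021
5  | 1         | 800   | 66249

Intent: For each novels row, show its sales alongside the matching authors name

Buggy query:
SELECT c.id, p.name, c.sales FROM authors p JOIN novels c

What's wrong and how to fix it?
Bug: JOIN with no ON clause produces a cartesian product; every novels row pairs with every authors row

Fix: Add ON c.author_id = p.id to the JOIN

Corrected query:
SELECT c.id, p.name, c.sales FROM authors p JOIN novels c ON c.author_id = p.id

Result:
id | name   | sales
---+--------+------
1  | Orwell | 2579 
2  | Borges | 57035
3  | Orwell | 25489
4  | Orwell | 58021
5  | Orwell | 66249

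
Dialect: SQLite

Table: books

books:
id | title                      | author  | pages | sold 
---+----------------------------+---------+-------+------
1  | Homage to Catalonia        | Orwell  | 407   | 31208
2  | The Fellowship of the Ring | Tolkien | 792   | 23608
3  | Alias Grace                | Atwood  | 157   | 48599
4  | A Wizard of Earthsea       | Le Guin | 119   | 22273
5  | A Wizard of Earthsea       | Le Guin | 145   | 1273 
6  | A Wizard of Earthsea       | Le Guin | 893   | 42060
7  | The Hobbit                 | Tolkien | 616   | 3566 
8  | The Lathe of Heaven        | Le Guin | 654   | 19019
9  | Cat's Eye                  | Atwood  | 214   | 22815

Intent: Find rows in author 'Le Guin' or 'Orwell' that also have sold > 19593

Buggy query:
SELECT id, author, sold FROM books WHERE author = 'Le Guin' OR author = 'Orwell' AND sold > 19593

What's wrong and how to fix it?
Bug: Without parentheses, AND is evaluated before OR, so the sold filter only applies to the 'Orwell' branch

Fix: Add parentheses around the OR so the AND applies to both alternatives

Corrected query:
SELECT id, author, sold FROM books WHERE (author = 'Le Guin' OR author = 'Orwell') AND sold > 19593

Result:
id | author  | sold 
---+---------+------
1  | Orwell  | 31208
4  | Le Guin | 22273
6  | Le Guin | 42060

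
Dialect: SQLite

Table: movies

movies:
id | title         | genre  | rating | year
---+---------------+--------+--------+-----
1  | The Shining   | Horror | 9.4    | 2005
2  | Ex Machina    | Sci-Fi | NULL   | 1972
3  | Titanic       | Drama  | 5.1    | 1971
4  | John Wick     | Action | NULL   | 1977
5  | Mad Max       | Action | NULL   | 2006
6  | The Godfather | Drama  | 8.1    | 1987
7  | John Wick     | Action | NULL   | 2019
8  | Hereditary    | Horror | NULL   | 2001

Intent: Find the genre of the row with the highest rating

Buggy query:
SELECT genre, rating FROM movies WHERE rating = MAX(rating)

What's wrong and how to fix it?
Bug: WHERE is evaluated per row; an aggregate over the whole table isn't defined there

Fix: Use a subquery: WHERE rating = (SELECT MAX(rating) FROM movies)

Corrected query:
SELECT genre, rating FROM movies WHERE rating = (SELECT MAX(rating) FROM movies)

Result:
genre  | rating
-------+-------
Horror | 9.4   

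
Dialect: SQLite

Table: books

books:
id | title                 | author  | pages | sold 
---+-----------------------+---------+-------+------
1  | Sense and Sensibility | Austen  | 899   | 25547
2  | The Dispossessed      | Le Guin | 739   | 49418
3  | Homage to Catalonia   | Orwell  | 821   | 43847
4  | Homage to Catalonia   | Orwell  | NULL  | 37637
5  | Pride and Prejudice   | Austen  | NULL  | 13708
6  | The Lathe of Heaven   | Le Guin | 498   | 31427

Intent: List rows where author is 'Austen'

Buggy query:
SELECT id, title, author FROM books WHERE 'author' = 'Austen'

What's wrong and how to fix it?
Bug: Single quotes denote string literals in SQL; the column name is being compared as a constant string

Fix: Reference the column as author without single quotes

Corrected query:
SELECT id, title, author FROM books WHERE author = 'Austen'

Result:
id | title                 | author
---+-----------------------+-------
1  | Sense and Sensibility | Austen
5  | Pride and Prejudice   | Austen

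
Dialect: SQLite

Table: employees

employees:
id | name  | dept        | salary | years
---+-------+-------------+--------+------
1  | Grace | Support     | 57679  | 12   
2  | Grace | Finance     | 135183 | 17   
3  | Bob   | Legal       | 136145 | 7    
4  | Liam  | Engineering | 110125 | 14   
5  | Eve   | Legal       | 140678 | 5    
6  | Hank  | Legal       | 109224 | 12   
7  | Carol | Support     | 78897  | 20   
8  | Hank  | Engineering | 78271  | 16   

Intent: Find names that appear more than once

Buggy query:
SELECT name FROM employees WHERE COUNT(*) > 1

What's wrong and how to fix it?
Bug: WHERE can't reference COUNT(*); aggregates are computed after WHERE

Fix: Group first, then use HAVING for the count condition

Corrected query:
SELECT name FROM employees GROUP BY name HAVING COUNT(*) > 1

Result:
name 
-----
Grace
Hank 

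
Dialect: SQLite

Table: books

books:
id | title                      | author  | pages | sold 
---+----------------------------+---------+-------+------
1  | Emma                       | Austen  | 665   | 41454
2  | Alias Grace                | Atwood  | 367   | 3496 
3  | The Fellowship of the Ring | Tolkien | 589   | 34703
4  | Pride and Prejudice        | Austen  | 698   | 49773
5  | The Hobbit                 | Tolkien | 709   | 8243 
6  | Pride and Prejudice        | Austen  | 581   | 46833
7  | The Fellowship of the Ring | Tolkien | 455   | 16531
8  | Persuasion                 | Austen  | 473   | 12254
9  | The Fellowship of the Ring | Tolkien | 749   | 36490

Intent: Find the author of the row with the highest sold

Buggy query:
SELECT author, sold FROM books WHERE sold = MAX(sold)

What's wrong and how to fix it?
Bug: WHERE is evaluated per row; an aggregate over the whole table isn't defined there

Fix: Wrap MAX in a scalar subquery so WHERE compares against a single value

Corrected query:
SELECT author, sold FROM books WHERE sold = (SELECT MAX(sold) FROM books)

Result:
author | sold 
-------+------
Austen | 49773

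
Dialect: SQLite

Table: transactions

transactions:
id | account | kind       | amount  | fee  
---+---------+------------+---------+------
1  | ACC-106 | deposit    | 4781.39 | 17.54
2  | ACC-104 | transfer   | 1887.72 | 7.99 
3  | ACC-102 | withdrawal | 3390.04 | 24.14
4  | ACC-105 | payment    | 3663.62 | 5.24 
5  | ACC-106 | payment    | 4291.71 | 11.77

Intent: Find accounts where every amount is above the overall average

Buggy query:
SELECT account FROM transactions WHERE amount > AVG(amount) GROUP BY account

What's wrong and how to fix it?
Bug: WHERE evaluates per row before aggregation, so AVG() is unavailable

Fix: Compute the overall average in a scalar subquery and compare each group's MIN against it in HAVING

Corrected query:
SELECT account FROM transactions GROUP BY account HAVING MIN(amount) > (SELECT AVG(amount) FROM transactions)

Result:
account
-------
ACC-105
ACC-106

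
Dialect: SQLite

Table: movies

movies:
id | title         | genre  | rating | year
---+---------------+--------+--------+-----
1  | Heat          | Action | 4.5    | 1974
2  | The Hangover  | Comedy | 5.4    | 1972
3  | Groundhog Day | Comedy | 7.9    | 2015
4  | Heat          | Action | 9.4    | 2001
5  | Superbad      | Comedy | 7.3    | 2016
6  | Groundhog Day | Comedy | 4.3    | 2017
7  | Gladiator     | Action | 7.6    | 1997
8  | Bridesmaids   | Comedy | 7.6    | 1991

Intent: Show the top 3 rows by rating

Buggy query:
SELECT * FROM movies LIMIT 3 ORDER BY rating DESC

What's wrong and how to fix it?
Bug: LIMIT must come after ORDER BY

Fix: Sort with ORDER BY, then apply LIMIT

Corrected query:
SELECT * FROM movies ORDER BY rating DESC LIMIT 3

Result:
id | title         | genre  | rating | year
---+---------------+--------+--------+-----
4  | Heat          | Action | 9.4    | 2001
3  | Groundhog Day | Comedy | 7.9    | 2015
7  | Gladiator     | Action | 7.6    | 1997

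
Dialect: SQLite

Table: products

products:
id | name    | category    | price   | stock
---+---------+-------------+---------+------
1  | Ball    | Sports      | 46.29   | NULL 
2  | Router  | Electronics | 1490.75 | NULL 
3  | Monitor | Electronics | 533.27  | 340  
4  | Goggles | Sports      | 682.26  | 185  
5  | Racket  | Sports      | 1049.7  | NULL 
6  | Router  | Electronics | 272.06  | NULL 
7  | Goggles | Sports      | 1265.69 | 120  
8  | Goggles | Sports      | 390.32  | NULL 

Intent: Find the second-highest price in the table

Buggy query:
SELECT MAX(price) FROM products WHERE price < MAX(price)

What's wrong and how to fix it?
Bug: The inner MAX is an aggregate inside WHERE, which is not allowed

Fix: Compute the overall MAX in a subquery, then take MAX of rows below it

Corrected query:
SELECT MAX(price) FROM products WHERE price < (SELECT MAX(price) FROM products)

Result:
MAX(price)
----------
1265.69   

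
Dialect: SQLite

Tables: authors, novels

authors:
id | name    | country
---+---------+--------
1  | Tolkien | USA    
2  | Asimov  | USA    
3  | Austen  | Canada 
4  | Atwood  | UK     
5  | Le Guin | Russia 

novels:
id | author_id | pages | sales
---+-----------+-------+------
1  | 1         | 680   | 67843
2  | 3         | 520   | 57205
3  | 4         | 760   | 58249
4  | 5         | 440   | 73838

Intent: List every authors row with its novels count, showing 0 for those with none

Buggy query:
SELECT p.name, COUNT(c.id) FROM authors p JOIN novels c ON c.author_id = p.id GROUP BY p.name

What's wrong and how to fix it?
Bug: INNER JOIN drops authors rows that have no matching novels rows

Fix: Use LEFT JOIN so parents without children still appear (COUNT(c.id) gives 0)

Corrected query:
SELECT p.name, COUNT(c.id) FROM authors p LEFT JOIN novels c ON c.author_id = p.id GROUP BY p.name

Result:
name    | COUNT(c.id)
--------+------------
Asimov  | 0          
Atwood  | 1          
Austen  | 1          
Le Guin | 1          
Tolkien | 1          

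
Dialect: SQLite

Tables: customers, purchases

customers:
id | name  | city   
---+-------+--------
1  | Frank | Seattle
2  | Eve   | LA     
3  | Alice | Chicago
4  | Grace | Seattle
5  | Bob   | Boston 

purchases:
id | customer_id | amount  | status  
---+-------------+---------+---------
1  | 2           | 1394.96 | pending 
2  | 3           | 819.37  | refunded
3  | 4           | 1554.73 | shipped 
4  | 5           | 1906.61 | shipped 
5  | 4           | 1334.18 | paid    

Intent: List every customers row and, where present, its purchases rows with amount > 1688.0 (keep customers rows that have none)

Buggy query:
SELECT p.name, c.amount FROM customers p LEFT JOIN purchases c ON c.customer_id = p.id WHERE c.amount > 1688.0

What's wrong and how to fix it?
Bug: A WHERE condition on the right-hand table after LEFT JOIN drops unmatched parents

Fix: Put 'c.amount > 1688.0' in the JOIN's ON clause instead of WHERE

Corrected query:
SELECT p.name, c.amount FROM customers p LEFT JOIN purchases c ON c.customer_id = p.id AND c.amount > 1688.0

Result:
name  | amount 
------+--------
Frank | NULL   
Eve   | NULL   
Alice | NULL   
Grace | NULL   
Bob   | 1906.61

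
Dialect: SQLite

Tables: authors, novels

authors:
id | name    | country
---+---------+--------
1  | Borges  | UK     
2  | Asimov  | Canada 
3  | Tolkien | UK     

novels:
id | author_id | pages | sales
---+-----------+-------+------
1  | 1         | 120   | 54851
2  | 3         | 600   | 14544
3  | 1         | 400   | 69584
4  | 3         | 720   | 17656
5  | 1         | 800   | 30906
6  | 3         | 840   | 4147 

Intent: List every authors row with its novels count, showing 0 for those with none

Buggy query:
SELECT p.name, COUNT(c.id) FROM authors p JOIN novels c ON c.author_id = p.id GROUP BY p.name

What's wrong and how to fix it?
Bug: An inner join excludes parents with zero children

Fix: Switch to LEFT JOIN to retain unmatched parent rows

Corrected query:
SELECT p.name, COUNT(c.id) FROM authors p LEFT JOIN novels c ON c.author_id = p.id GROUP BY p.name

Result:
name    | COUNT(c.id)
--------+------------
Asimov  | 0          
Borges  | 3          
Tolkien | 3          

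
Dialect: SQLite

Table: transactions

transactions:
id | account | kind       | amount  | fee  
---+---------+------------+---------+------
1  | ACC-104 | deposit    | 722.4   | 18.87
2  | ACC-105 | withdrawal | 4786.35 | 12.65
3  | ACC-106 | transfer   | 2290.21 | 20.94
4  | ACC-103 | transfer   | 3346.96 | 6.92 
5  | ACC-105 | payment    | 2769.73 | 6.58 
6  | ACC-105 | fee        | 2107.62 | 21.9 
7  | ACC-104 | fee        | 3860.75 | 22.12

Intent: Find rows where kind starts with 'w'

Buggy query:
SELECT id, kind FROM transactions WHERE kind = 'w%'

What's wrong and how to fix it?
Bug: '=' compares the literal string including the % character; pattern matching needs LIKE

Fix: Use LIKE for wildcard pattern matching

Corrected query:
SELECT id, kind FROM transactions WHERE kind LIKE 'w%'

Result:
id | kind      
---+-----------
2  | withdrawal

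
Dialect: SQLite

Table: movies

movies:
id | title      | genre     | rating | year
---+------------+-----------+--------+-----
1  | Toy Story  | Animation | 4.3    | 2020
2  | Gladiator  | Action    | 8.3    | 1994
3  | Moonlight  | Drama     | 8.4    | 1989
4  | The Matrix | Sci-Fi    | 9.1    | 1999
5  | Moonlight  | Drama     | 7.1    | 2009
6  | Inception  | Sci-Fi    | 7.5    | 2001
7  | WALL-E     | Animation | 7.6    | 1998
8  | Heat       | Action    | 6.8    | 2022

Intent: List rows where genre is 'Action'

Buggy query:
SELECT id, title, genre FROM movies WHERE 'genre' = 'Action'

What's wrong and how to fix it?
Bug: 'genre' in single quotes is a string literal, not the column; the comparison is literal-vs-literal and never true

Fix: Remove the quotes around the column name (or use double quotes for an identifier)

Corrected query:
SELECT id, title, genre FROM movies WHERE genre = 'Action'

Result:
id | title     | genre 
---+-----------+-------
2  | Gladiator | Action
8  | Heat      | Action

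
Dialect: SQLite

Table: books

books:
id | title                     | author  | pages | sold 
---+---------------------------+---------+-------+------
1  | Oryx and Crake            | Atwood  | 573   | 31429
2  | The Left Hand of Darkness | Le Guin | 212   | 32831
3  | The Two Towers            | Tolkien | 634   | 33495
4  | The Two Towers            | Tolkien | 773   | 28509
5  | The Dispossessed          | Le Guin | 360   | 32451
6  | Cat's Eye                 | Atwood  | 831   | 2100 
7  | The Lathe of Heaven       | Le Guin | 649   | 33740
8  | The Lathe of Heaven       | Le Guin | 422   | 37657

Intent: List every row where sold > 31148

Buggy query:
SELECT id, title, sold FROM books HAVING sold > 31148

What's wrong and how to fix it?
Bug: This is a non-aggregate query (no GROUP BY, no aggregates), so in SQLite the HAVING clause is invalid here; a row-level condition belongs in WHERE

Fix: Use WHERE for row-level filtering

Corrected query:
SELECT id, title, sold FROM books WHERE sold > 31148

Result:
id | title                     | sold 
---+---------------------------+------
1  | Oryx and Crake            | 31429
2  | The Left Hand of Darkness | 32831
3  | The Two Towers            | 33495
5  | The Dispossessed          | 32451
7  | The Lathe of Heaven       | 33740
8  | The Lathe of Heaven       | 37657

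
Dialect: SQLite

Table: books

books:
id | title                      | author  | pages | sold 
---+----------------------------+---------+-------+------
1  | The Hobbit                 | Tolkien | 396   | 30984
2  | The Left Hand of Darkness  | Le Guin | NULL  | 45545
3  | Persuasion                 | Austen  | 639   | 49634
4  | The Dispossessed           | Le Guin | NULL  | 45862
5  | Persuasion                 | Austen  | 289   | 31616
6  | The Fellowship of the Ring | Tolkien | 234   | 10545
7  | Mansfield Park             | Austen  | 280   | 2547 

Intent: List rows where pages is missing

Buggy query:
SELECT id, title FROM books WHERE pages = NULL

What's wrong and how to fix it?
Bug: '= NULL' is always unknown in SQL three-valued logic, so no rows match

Fix: Use IS NULL to test for NULL

Corrected query:
SELECT id, title FROM books WHERE pages IS NULL

Result:
id | title                    
---+--------------------------
2  | The Left Hand of Darkness
4  | The Dispossessed         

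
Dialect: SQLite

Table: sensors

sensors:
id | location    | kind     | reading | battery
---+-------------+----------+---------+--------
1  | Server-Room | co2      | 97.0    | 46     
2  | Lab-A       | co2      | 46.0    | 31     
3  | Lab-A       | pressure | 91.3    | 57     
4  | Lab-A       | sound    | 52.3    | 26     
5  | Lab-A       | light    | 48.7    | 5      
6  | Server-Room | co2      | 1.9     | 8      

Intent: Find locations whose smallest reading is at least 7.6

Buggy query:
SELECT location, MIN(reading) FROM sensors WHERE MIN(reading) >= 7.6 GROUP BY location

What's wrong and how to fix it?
Bug: MIN() in WHERE is a misuse of aggregate

Fix: Replace WHERE with HAVING after the GROUP BY

Corrected query:
SELECT location, MIN(reading) FROM sensors GROUP BY location HAVING MIN(reading) >= 7.6

Result:
location | MIN(reading)
---------+-------------
Lab-A    | 46          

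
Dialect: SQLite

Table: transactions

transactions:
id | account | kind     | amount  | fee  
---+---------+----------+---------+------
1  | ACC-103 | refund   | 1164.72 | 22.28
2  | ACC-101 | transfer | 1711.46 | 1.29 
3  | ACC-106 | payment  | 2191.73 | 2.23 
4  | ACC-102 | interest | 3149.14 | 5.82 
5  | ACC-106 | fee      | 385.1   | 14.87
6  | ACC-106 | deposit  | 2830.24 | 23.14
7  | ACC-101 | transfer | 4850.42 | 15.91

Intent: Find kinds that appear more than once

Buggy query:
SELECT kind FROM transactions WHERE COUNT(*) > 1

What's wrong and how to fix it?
Bug: COUNT(*) is an aggregate and cannot be used in WHERE

Fix: GROUP BY kind, then filter groups with HAVING COUNT(*) > 1

Corrected query:
SELECT kind FROM transactions GROUP BY kind HAVING COUNT(*) > 1

Result:
kind    
--------
transfer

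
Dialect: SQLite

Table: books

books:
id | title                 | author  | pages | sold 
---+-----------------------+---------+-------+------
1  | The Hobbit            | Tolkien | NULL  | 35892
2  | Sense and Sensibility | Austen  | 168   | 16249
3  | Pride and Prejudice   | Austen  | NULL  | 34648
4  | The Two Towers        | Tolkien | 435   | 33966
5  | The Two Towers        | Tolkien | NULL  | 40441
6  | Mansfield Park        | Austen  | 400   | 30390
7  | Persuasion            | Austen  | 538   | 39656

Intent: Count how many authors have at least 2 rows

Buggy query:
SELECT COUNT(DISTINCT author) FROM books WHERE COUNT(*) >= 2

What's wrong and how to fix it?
Bug: WHERE filters individual rows, not groups, so a group-level COUNT is invalid there

Fix: Group first with HAVING COUNT(*) >= 2, then COUNT the resulting groups

Corrected query:
SELECT COUNT(*) FROM (SELECT author FROM books GROUP BY author HAVING COUNT(*) >= 2)

Result:
COUNT(*)
--------
2       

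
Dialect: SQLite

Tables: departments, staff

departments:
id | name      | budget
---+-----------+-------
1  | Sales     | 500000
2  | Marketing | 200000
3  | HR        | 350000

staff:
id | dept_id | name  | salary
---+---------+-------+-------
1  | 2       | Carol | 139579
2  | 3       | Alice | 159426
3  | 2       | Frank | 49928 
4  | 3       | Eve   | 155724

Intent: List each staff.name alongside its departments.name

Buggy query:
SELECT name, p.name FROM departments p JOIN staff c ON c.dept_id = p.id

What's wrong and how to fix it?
Bug: Both tables have a 'name' column; the unqualified reference is ambiguous

Fix: Prefix ambiguous columns with the table alias

Corrected query:
SELECT c.name, p.name FROM departments p JOIN staff c ON c.dept_id = p.id

Result:
name  | name     
------+----------
Carol | Marketing
Alice | HR       
Frank | Marketing
Eve   | HR       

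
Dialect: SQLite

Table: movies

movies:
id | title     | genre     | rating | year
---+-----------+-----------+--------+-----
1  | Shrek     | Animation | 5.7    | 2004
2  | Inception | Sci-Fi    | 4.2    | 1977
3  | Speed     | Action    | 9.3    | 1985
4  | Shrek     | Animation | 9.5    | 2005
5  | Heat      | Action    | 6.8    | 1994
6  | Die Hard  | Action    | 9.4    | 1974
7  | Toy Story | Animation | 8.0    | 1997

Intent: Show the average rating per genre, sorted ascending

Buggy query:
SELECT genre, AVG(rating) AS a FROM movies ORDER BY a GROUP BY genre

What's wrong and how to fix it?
Bug: ORDER BY appears before GROUP BY; SQL clause order requires GROUP BY first

Fix: Move ORDER BY to the end, after GROUP BY

Corrected query:
SELECT genre, AVG(rating) AS a FROM movies GROUP BY genre ORDER BY a

Result:
genre     | a       
----------+---------
Sci-Fi    | 4.2     
Animation | 7.733333
Action    | 8.5     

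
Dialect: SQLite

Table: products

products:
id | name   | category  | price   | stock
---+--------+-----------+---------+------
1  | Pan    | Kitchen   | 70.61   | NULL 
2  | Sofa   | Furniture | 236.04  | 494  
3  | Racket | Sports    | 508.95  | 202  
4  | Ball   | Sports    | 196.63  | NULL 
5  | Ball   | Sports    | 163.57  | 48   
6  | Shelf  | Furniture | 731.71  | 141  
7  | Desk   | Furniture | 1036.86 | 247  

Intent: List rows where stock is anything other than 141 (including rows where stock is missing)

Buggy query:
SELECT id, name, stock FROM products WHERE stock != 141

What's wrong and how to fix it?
Bug: Inequality against NULL is unknown, not true; rows with NULL are dropped

Fix: Add an explicit OR stock IS NULL to include the missing-value rows

Corrected query:
SELECT id, name, stock FROM products WHERE stock != 141 OR stock IS NULL

Result:
id | name   | stock
---+--------+------
1  | Pan    | NULL 
2  | Sofa   | 494  
3  | Racket | 202  
4  | Ball   | NULL 
5  | Ball   | 48   
7  | Desk   | 247  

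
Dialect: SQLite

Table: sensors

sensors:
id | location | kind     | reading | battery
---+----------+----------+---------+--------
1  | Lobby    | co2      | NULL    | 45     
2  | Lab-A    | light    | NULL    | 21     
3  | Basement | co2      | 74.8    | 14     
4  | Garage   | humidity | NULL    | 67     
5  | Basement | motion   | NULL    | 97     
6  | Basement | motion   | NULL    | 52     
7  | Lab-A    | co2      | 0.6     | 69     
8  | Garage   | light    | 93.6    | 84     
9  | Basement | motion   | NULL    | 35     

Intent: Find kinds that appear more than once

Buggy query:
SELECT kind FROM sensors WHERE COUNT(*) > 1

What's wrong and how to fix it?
Bug: COUNT(*) is an aggregate and cannot be used in WHERE

Fix: GROUP BY kind, then filter groups with HAVING COUNT(*) > 1

Corrected query:
SELECT kind FROM sensors GROUP BY kind HAVING COUNT(*) > 1

Result:
kind  
------
co2   
light 
motion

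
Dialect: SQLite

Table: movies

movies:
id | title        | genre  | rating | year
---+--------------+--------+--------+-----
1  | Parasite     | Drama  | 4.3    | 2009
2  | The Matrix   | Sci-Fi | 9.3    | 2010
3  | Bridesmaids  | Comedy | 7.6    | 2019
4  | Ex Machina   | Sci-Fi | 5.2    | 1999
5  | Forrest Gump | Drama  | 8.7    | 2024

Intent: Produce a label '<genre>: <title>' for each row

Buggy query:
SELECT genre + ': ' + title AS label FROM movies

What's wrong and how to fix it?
Bug: '+' is numeric addition; on text columns SQLite converts them to 0 instead of concatenating

Fix: Replace + with || to concatenate text

Corrected query:
SELECT genre || ': ' || title AS label FROM movies

Result:
label              
-------------------
Drama: Parasite    
Sci-Fi: The Matrix 
Comedy: Bridesmaids
Sci-Fi: Ex Machina 
Drama: Forrest Gump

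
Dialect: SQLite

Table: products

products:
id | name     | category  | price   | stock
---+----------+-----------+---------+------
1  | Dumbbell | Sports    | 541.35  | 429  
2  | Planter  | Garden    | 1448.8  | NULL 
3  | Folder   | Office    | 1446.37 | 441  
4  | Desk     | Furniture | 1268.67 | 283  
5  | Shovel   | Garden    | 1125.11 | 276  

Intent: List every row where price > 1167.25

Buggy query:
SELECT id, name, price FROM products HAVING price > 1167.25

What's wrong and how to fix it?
Bug: HAVING filters the output of aggregation, but this query has no GROUP BY and no aggregate functions, so SQLite rejects it (HAVING clause on a non-aggregate query); the condition here is per row

Fix: Replace HAVING with WHERE since the condition applies to individual rows

Corrected query:
SELECT id, name, price FROM products WHERE price > 1167.25

Result:
id | name    | price  
---+---------+--------
2  | Planter | 1448.8 
3  | Folder  | 1446.37
4  | Desk    | 1268.67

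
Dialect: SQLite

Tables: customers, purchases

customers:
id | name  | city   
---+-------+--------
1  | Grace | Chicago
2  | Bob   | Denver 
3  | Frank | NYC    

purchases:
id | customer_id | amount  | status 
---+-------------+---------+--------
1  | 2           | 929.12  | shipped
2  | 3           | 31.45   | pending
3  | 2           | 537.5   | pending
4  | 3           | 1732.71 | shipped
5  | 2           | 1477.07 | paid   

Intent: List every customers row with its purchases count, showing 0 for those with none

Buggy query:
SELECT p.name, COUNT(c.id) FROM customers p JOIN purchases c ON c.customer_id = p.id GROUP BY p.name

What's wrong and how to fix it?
Bug: An inner join excludes parents with zero children

Fix: Use LEFT JOIN so parents without children still appear (COUNT(c.id) gives 0)

Corrected query:
SELECT p.name, COUNT(c.id) FROM customers p LEFT JOIN purchases c ON c.customer_id = p.id GROUP BY p.name

Result:
name  | COUNT(c.id)
------+------------
Bob   | 3          
Frank | 2          
Grace | 0          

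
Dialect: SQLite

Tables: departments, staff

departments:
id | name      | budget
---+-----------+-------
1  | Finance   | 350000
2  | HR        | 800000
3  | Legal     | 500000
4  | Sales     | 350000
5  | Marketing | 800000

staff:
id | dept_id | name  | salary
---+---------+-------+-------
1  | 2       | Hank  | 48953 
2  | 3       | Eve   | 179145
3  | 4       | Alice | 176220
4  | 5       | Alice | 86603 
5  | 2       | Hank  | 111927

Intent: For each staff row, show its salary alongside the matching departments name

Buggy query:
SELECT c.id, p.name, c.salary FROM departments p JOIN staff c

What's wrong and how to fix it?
Bug: JOIN with no ON clause produces a cartesian product; every staff row pairs with every departments row

Fix: Specify the join condition linking the foreign key to the parent id

Corrected query:
SELECT c.id, p.name, c.salary FROM departments p JOIN staff c ON c.dept_id = p.id

Result:
id | name      | salary
---+-----------+-------
1  | HR        | 48953 
2  | Legal     | 179145
3  | Sales     | 176220
4  | Marketing | 86603 
5  | HR        | 111927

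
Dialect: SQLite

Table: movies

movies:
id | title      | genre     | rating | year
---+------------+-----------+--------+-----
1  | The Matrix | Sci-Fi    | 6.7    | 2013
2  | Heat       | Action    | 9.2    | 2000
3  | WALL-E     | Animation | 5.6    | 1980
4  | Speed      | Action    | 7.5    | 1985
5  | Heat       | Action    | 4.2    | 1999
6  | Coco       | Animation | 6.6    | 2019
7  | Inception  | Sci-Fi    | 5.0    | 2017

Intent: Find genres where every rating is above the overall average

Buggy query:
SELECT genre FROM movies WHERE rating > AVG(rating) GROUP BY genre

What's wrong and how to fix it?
Bug: AVG() is an aggregate; it can't sit directly in WHERE

Fix: Use a subquery for AVG and a HAVING MIN(...) filter so the condition holds for every row in the group

Corrected query:
SELECT genre FROM movies GROUP BY genre HAVING MIN(rating) > (SELECT AVG(rating) FROM movies)

Result:
(no rows)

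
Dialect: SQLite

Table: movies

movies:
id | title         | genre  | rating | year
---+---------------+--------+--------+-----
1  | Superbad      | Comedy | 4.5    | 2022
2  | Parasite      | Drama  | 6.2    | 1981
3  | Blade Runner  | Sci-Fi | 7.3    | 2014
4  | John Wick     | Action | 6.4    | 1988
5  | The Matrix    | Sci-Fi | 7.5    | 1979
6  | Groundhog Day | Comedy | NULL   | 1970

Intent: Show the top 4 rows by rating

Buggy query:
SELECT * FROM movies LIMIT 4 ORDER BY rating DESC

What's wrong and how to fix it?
Bug: LIMIT must come after ORDER BY

Fix: Sort with ORDER BY, then apply LIMIT

Corrected query:
SELECT * FROM movies ORDER BY rating DESC LIMIT 4

Result:
id | title        | genre  | rating | year
---+--------------+--------+--------+-----
5  | The Matrix   | Sci-Fi | 7.5    | 1979
3  | Blade Runner | Sci-Fi | 7.3    | 2014
4  | John Wick    | Action | 6.4    | 1988
2  | Parasite     | Drama  | 6.2    | 1981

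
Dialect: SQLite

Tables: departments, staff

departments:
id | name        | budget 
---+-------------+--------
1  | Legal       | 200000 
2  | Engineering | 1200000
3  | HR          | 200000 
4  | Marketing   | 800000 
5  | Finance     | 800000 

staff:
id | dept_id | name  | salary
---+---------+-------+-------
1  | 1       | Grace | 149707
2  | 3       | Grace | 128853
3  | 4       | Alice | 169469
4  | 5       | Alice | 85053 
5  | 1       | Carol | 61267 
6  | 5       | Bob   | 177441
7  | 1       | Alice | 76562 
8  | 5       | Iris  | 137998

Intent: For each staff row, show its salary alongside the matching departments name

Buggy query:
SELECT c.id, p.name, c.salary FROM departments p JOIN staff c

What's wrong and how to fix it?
Bug: JOIN with no ON clause produces a cartesian product; every staff row pairs with every departments row

Fix: Specify the join condition linking the foreign key to the parent id

Corrected query:
SELECT c.id, p.name, c.salary FROM departments p JOIN staff c ON c.dept_id = p.id

Result:
id | name      | salary
---+-----------+-------
1  | Legal     | 149707
2  | HR        | 128853
3  | Marketing | 169469
4  | Finance   | 85053 
5  | Legal     | 61267 
6  | Finance   | 177441
7  | Legal     | 76562 
8  | Finance   | 137998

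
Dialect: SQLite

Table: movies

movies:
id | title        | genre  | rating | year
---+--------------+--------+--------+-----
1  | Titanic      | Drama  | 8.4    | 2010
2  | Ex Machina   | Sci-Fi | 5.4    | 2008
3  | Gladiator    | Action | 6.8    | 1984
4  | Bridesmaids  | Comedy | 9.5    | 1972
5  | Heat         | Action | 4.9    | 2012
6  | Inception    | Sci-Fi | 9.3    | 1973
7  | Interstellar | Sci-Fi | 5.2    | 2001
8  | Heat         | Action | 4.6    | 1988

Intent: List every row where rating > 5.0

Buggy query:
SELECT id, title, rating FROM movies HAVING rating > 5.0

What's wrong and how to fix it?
Bug: HAVING filters the output of aggregation, but this query has no GROUP BY and no aggregate functions, so SQLite rejects it (HAVING clause on a non-aggregate query); the condition here is per row

Fix: Use WHERE for row-level filtering

Corrected query:
SELECT id, title, rating FROM movies WHERE rating > 5.0

Result:
id | title        | rating
---+--------------+-------
1  | Titanic      | 8.4   
2  | Ex Machina   | 5.4   
3  | Gladiator    | 6.8   
4  | Bridesmaids  | 9.5   
6  | Inception    | 9.3   
7  | Interstellar | 5.2   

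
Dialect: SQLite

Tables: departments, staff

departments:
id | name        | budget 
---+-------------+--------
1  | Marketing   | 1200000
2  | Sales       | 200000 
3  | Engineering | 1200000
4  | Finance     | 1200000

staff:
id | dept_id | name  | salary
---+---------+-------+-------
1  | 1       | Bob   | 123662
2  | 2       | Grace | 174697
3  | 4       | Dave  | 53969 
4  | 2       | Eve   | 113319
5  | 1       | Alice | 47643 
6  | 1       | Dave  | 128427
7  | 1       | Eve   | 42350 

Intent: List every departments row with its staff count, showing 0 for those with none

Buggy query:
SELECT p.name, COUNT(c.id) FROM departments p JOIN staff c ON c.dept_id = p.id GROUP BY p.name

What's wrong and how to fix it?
Bug: An inner join excludes parents with zero children

Fix: Switch to LEFT JOIN to retain unmatched parent rows

Corrected query:
SELECT p.name, COUNT(c.id) FROM departments p LEFT JOIN staff c ON c.dept_id = p.id GROUP BY p.name

Result:
name        | COUNT(c.id)
------------+------------
Engineering | 0          
Finance     | 1          
Marketing   | 4          
Sales       | 2          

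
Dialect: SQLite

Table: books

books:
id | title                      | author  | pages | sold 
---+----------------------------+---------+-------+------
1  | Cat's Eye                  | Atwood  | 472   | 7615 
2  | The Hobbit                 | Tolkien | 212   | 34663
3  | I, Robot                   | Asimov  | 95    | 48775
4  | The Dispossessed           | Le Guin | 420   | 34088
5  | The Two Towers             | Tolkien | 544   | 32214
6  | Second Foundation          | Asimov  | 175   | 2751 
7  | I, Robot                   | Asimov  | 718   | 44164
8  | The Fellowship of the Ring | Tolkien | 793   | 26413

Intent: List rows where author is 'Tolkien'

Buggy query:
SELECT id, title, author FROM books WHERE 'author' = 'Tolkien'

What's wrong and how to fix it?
Bug: Single quotes denote string literals in SQL; the column name is being compared as a constant string

Fix: Reference the column as author without single quotes

Corrected query:
SELECT id, title, author FROM books WHERE author = 'Tolkien'

Result:
id | title                      | author 
---+----------------------------+--------
2  | The Hobbit                 | Tolkien
5  | The Two Towers             | Tolkien
8  | The Fellowship of the Ring | Tolkien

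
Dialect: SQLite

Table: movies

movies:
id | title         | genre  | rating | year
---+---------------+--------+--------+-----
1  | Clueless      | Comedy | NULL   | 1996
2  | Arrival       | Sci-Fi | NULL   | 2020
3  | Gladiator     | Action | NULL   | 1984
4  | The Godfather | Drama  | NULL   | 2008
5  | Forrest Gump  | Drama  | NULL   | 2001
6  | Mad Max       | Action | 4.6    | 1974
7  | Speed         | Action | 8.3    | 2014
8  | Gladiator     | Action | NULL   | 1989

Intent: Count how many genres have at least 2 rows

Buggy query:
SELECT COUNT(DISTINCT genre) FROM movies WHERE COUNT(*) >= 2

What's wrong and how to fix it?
Bug: COUNT(*) cannot appear in WHERE; the per-group count doesn't exist yet

Fix: Group first with HAVING COUNT(*) >= 2, then COUNT the resulting groups

Corrected query:
SELECT COUNT(*) FROM (SELECT genre FROM movies GROUP BY genre HAVING COUNT(*) >= 2)

Result:
COUNT(*)
--------
2       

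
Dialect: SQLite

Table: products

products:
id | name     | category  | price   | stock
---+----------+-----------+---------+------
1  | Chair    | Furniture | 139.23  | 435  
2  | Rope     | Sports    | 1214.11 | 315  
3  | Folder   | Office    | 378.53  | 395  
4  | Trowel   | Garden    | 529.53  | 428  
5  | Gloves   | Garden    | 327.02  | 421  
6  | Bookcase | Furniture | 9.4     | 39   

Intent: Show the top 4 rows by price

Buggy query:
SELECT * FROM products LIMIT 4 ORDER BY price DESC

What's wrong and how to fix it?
Bug: ORDER BY cannot follow LIMIT; LIMIT is the final clause

Fix: Swap the clauses: ORDER BY first, then LIMIT

Corrected query:
SELECT * FROM products ORDER BY price DESC LIMIT 4

Result:
id | name   | category | price   | stock
---+--------+----------+---------+------
2  | Rope   | Sports   | 1214.11 | 315  
4  | Trowel | Garden   | 529.53  | 428  
3  | Folder | Office   | 378.53  | 395  
5  | Gloves | Garden   | 327.02  | 421  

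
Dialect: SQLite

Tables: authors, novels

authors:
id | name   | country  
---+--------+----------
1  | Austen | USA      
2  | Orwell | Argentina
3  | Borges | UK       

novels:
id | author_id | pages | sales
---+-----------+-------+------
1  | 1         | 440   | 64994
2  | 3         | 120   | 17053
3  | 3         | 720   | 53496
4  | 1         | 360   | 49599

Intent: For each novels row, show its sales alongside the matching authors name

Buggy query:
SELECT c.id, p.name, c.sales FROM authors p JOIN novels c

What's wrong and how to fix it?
Bug: Missing join condition: each novels row is matched to all authors rows instead of just its own

Fix: Specify the join condition linking the foreign key to the parent id

Corrected query:
SELECT c.id, p.name, c.sales FROM authors p JOIN novels c ON c.author_id = p.id

Result:
id | name   | sales
---+--------+------
1  | Austen | 64994
2  | Borges | 17053
3  | Borges | 53496
4  | Austen | 49599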